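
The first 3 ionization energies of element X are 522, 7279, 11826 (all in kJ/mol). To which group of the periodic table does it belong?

Group 1

Look for the largest jump between consecutive ionization energies: IE2/IE1 ≈ 13.9, far larger than any earlier ratio.
That jump marks the point where a core electron is being removed. So the atom has 1 valence electron.
A main-group element with 1 valence electron is in group 1.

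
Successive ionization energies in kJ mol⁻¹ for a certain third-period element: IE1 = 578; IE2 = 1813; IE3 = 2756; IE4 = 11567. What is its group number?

Group 13

Look for the largest jump between consecutive ionization energies: IE4/IE3 ≈ 4.2, far larger than any earlier ratio.
That jump marks the point where a core electron is being removed. So the atom has 3 valence electrons.
A main-group element with 3 valence electrons is in group 13.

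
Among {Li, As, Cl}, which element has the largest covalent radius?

Li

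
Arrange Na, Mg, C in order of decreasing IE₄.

Mg > Na > C

Consider each +3 ion: Na³⁺ is already 2 electrons into the core; Mg³⁺ is already 1 electron into the core; C³⁺ still has 1 valence electron.
Breaking into a closed-shell core is much more expensive than removing a leftover valence electron — Na and Mg have the largest IE_4 here.
Tabulated IE_4 (kJ/mol): Na 9543, Mg 10543, C 6223.
So the fourth ionization energies run C < Na < Mg.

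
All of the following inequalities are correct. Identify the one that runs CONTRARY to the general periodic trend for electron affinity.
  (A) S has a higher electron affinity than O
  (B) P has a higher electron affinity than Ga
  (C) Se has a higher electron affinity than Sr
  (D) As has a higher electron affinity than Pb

(A)

The general trend: electron affinity increases across a period and decreases down a group.
(A) S (period 3, group 16) vs O (period 2, group 16): the stated order contradicts the simple trend.
(B) P (period 3, group 15) vs Ga (period 4, group 13): the stated order agrees with the simple trend.
(C) Se (period 4, group 16) vs Sr (period 5, group 2): the stated order agrees with the simple trend.
(D) As (period 4, group 15) vs Pb (period 6, group 14): the stated order agrees with the simple trend.
The exception is (A): the compact 2p subshell of O repels the added electron more than S's larger 3p does.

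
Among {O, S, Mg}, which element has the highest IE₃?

After 2 electrons have been removed, what remains? O²⁺ still has 4 valence electrons; S²⁺ still has 4 valence electrons; Mg²⁺ is the bare [Ne] core.
Pulling an electron out of a noble-gas core costs far more than removing a remaining valence electron, so Mg sits at the high end of IE_3.
Valence configurations: O²⁺ [He]2s²2p², S²⁺ [Ne]3s²3p².
Approximate IE_3 values (kJ/mol): O 5300, S 3357, Mg 7733.
Putting it together, IE_3: S < O < Mg.

Mg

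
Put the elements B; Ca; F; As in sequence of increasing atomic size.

F < B < As < Ca

B is in period 2, group 13; F is in period 2, group 17; Ca is in period 4, group 2; As is in period 4, group 15.
Radius decreases left→right (rising Z_eff, same n) and increases top→bottom (higher n).
Here both period and group differ, so the two effects have to be weighed against each other.
B > F: B lies to the left of F in period 2, so the across-period effect alone puts B larger.
As > B: period and group pull opposite ways; the down-group shift dominates (121 vs 85 pm).
Ca > As: both are in period 4; the period trend gives Ca the larger value.
Approximate values (pm): B 85, F 64, Ca 171, As 121.
So from smallest to largest: F < B < As < Ca.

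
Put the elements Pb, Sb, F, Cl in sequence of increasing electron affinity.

Pb < Sb < F < Cl

Atoms with high Z_eff and room in the valence shell (especially the halogens) have the most exothermic electron affinities.
Neither a single period nor a single group — weigh both effects.
Sb > Pb: both effects reinforce here, so Sb is clearly the higher of the two.
F > Sb: both effects reinforce here, so F is clearly the higher of the two.
Cl > F: this pair runs against the simple trend — see the exception note.
Note the exception: Cl has a higher electron affinity than F, contrary to the simple trend — F's small 2p subshell makes the incoming electron feel strong e⁻–e⁻ repulsion, so Cl actually releases more energy on gaining an electron.
Tabulated electron affinity (kJ/mol): F 328, Cl 349, Sb 103, Pb 35.
So from lowest to highest: Pb < Sb < F < Cl.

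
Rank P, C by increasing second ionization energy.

IE_2 is the cost of taking one more electron from the +1 cation: P⁺ still has 4 valence electrons; C⁺ still has 3 valence electrons.
All are still removing valence electrons, so compare the +1 ions as you would atoms: IE_2 generally rises across a period (higher Z_eff) and falls down a group (larger shell), subject to the usual subshell exceptions.
Valence configurations: P⁺ [Ne]3s²3p², C⁺ [He]2s²2p¹.
Approximate IE_2 values (kJ/mol): P 1907, C 2353.
Hence IE_2: P < C.

P < C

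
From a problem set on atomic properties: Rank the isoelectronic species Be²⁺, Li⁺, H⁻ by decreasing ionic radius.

All of these have 2 electrons, so size is governed by nuclear charge alone: the more protons, the stronger the pull on the same electron cloud, and the smaller the ion.
Nuclear charges: Be²⁺ (Z=4), Li⁺ (Z=3), H⁻ (Z=1).
Largest to smallest: H⁻ > Li⁺ > Be²⁺.

H⁻ > Li⁺ > Be²⁺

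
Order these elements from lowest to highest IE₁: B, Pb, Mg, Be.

Pb < Mg < B < Be

Be is in period 2, group 2; B is in period 2, group 13; Mg is in period 3, group 2; Pb is in period 6, group 14.
Across a period the outer electron is held more tightly (higher IE₁); down a group it sits in a higher shell, more shielded, and comes off more easily.
These span different periods and groups, so the two trends combine.
Mg > Pb: period and group pull opposite ways; the down-group shift dominates (738 vs 716 kJ/mol).
B > Mg: relative to Mg, both the across-period and down-group shifts push B's first ionization energy up.
Be > B: this pair runs against the simple trend — see the exception note.
Note the exception: Be has a higher first ionization energy than B, contrary to the simple trend — removing B's lone 2p electron is easier than breaking Be's filled 2s².
Approximate values (kJ/mol): Be 900, B 801, Mg 738, Pb 716.
So from lowest to highest: Pb < Mg < B < Be.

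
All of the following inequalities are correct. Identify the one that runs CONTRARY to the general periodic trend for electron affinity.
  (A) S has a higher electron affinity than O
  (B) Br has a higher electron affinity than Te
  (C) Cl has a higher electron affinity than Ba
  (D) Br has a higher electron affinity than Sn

(A)

The general trend: electron affinity increases across a period and decreases down a group.
(A) S (period 3, group 16) vs O (period 2, group 16): the stated order contradicts the simple trend.
(B) Br (period 4, group 17) vs Te (period 5, group 16): the stated order agrees with the simple trend.
(C) Cl (period 3, group 17) vs Ba (period 6, group 2): the stated order agrees with the simple trend.
(D) Br (period 4, group 17) vs Sn (period 5, group 14): the stated order agrees with the simple trend.
The exception is (A): the compact 2p subshell of O repels the added electron more than S's larger 3p does.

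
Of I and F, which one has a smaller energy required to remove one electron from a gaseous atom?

I

Across a period the outer electron is held more tightly (higher IE₁); down a group it sits in a higher shell, more shielded, and comes off more easily.
All are in group 17, so first ionization energy increases up the group.
So I has the smaller energy required to remove one electron from a gaseous atom (I < F).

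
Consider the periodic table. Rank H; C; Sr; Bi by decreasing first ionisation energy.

H, C, Bi, Sr

H is in period 1, group 1; C is in period 2, group 14; Sr is in period 5, group 2; Bi is in period 6, group 15.
Removing the outermost electron gets harder across a period and easier down a group.
Neither a single period nor a single group — weigh both effects.
Bi > Sr: period and group pull opposite ways; the across-period shift dominates (703 vs 550 kJ/mol).
C > Bi: period and group pull opposite ways; the down-group shift dominates (1086 vs 703 kJ/mol).
H > C: the two effects oppose for this pair; the down-group effect wins (1312 vs 1086 kJ/mol).
For reference (kJ/mol): H 1312, C 1086, Sr 550, Bi 703.
So from highest to lowest: H > C > Bi > Sr.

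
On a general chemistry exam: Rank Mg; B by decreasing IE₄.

B > Mg

IE_4 is the cost of taking one more electron from the +3 cation: Mg³⁺ is already 1 electron into the core; B³⁺ is the bare [He] core.
All of these are removing an electron from a noble-gas core or deeper; the smaller core (lower principal quantum number) is held far more tightly, and within a period the higher nuclear charge binds the same core more tightly.
Tabulated IE_4 (kJ/mol): Mg 10543, B 25026.
Overall IE_4 order: Mg < B.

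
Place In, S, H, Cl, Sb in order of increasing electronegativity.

H is in period 1, group 1; S is in period 3, group 16; Cl is in period 3, group 17; In is in period 5, group 13; Sb is in period 5, group 15.
Smaller atoms with higher effective nuclear charge are more electronegative.
These span different periods and groups, so the two trends combine.
Sb > In: Sb lies to the right of In in period 5, so the across-period effect alone puts Sb higher.
H > Sb: period and group pull opposite ways; the down-group shift dominates (2.20 vs 2.05).
S > H: period and group pull opposite ways; the across-period shift dominates (2.58 vs 2.20).
Cl > S: Cl lies to the right of S in period 3, so the across-period effect alone puts Cl higher.
For reference (Pauling): H 2.20, S 2.58, Cl 3.16, In 1.78, Sb 2.05.
So from lowest to highest: In < Sb < H < S < Cl.

In < Sb < H < S < Cl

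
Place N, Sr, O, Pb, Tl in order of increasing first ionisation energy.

Sr < Tl < Pb < O < N

N is in period 2, group 15; O is in period 2, group 16; Sr is in period 5, group 2; Tl is in period 6, group 13; Pb is in period 6, group 14.
Across a period the outer electron is held more tightly (higher IE₁); down a group it sits in a higher shell, more shielded, and comes off more easily.
Here both period and group differ, so the two effects have to be weighed against each other.
Tl > Sr: the two effects oppose for this pair; the across-period effect wins (589 vs 550 kJ/mol).
Pb > Tl: both are in period 6; the period trend gives Pb the larger value.
O > Pb: both effects reinforce here, so O is clearly the higher of the two.
N > O: this pair runs against the simple trend — see the exception note.
Note the exception: N has a higher first ionization energy than O, contrary to the simple trend — pairing an electron in O's 2p⁴ costs repulsion energy, so O ionizes more easily than half-filled N (2p³).
Tabulated first ionization energy (kJ/mol): N 1402, O 1314, Sr 550, Tl 589, Pb 716.
So from lowest to highest: Sr < Tl < Pb < O < N.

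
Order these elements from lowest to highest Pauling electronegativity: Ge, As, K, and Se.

K < Ge < As < Se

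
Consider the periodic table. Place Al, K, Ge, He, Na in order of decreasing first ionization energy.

He > Ge > Al > Na > K

He is in period 1, group 18; Na is in period 3, group 1; Al is in period 3, group 13; K is in period 4, group 1; Ge is in period 4, group 14.
First ionization energy rises across a period (greater Z_eff holds electrons more tightly) and falls down a group (valence electrons are farther from the nucleus).
Here both period and group differ, so the two effects have to be weighed against each other.
Na > K: they share group 1; the group trend gives Na the larger value.
Al > Na: both are in period 3; the period trend gives Al the larger value.
Ge > Al: the two effects oppose for this pair; the across-period effect wins (762 vs 578 kJ/mol).
He > Ge: both effects reinforce here, so He is clearly the higher of the two.
Approximate values (kJ/mol): He 2372, Na 496, Al 578, K 419, Ge 762.
So from highest to lowest: He > Ge > Al > Na > K.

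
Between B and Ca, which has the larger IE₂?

After 1 electron has been removed, what remains? B⁺ still has 2 valence electrons; Ca⁺ still has 1 valence electron.
All are still removing valence electrons, so compare the +1 ions as you would atoms: IE_2 generally rises across a period (higher Z_eff) and falls down a group (larger shell), subject to the usual subshell exceptions.
Valence configurations: B⁺ [He]2s², Ca⁺ [Ar]4s¹.
The numbers (kJ/mol): B 2427, Ca 1145.
So the second ionization energies run Ca < B.

B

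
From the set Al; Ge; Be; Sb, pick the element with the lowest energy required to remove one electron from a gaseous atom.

Be is in period 2, group 2; Al is in period 3, group 13; Ge is in period 4, group 14; Sb is in period 5, group 15.
Removing the outermost electron gets harder across a period and easier down a group.
These sit on a diagonal, where the across-period and down-group effects partly cancel.
Ge > Al: period and group pull opposite ways; the across-period shift dominates (762 vs 578 kJ/mol).
Sb > Ge: the two effects oppose for this pair; the across-period effect wins (831 vs 762 kJ/mol).
Be > Sb: the two effects oppose for this pair; the down-group effect wins (900 vs 831 kJ/mol).
Approximate values (kJ/mol): Be 900, Al 578, Ge 762, Sb 831.
The lowest energy required to remove one electron from a gaseous atom among these belongs to Al.

Al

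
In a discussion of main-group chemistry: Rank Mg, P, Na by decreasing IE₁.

P > Mg > Na

IE₁ increases left→right with effective nuclear charge and decreases top→bottom as the valence shell moves farther out.
All lie in period 3, so first ionization energy increases left to right.
So from highest to lowest: P > Mg > Na.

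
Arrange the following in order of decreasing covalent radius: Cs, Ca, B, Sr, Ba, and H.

Cs > Ba > Sr > Ca > B > H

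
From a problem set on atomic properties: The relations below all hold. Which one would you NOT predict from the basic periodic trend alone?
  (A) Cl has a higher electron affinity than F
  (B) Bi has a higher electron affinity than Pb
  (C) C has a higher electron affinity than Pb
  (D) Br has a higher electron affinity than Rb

The general trend: electron affinity increases across a period and decreases down a group.
(A) Cl (period 3, group 17) vs F (period 2, group 17): the stated order contradicts the simple trend.
(B) Bi (period 6, group 15) vs Pb (period 6, group 14): the stated order agrees with the simple trend.
(C) C (period 2, group 14) vs Pb (period 6, group 14): the stated order agrees with the simple trend.
(D) Br (period 4, group 17) vs Rb (period 5, group 1): the stated order agrees with the simple trend.
The exception is (A): F's small 2p subshell makes the incoming electron feel strong e⁻–e⁻ repulsion, so Cl actually releases more energy on gaining an electron.

(A)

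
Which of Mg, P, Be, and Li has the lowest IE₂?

Consider each +1 ion: Mg⁺ still has 1 valence electron; P⁺ still has 4 valence electrons; Be⁺ still has 1 valence electron; Li⁺ is the bare [He] core.
Core electrons are held far more tightly than valence electrons, so Li tops the IE_2 order.
Valence configurations: Mg⁺ [Ne]3s¹, P⁺ [Ne]3s²3p², Be⁺ [He]2s¹.
Tabulated IE_2 (kJ/mol): Mg 1451, P 1907, Be 1757, Li 7298.
Overall IE_2 order: Mg < Be < P < Li.

Mg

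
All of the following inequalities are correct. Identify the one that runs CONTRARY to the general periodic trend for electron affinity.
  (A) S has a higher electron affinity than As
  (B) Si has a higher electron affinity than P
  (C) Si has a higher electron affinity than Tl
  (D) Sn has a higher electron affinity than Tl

(B)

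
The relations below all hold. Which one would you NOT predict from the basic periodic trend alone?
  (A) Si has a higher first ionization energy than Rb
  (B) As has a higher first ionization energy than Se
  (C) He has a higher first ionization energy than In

(B)

The general trend: first ionization energy increases across a period and decreases down a group.
(A) Si (period 3, group 14) vs Rb (period 5, group 1): the stated order agrees with the simple trend.
(B) As (period 4, group 15) vs Se (period 4, group 16): the stated order contradicts the simple trend.
(C) He (period 1, group 18) vs In (period 5, group 13): the stated order agrees with the simple trend.
The exception is (B): Se (4p⁴) ionizes more easily than half-filled As (4p³).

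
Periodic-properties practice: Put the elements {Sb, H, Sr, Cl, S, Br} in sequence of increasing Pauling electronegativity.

Smaller atoms with higher effective nuclear charge are more electronegative.
Neither a single period nor a single group — weigh both effects.
Sb > Sr: Sb lies to the right of Sr in period 5, so the across-period effect alone puts Sb higher.
H > Sb: the two effects oppose for this pair; the down-group effect wins (2.20 vs 2.05).
S > H: the two effects oppose for this pair; the across-period effect wins (2.58 vs 2.20).
Br > S: the two effects oppose for this pair; the across-period effect wins (2.96 vs 2.58).
Cl > Br: they share group 17; the group trend gives Cl the larger value.
Tabulated electronegativity (Pauling): H 2.20, S 2.58, Cl 3.16, Br 2.96, Sr 0.95, Sb 2.05.
So from lowest to highest: Sr < Sb < H < S < Br < Cl.

Sr, Sb, H, S, Br, Cl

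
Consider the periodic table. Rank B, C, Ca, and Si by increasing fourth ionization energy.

After 3 electrons have been removed, what remains? B³⁺ is the bare [He] core; C³⁺ still has 1 valence electron; Ca³⁺ is already 1 electron into the core; Si³⁺ still has 1 valence electron.
Breaking into a closed-shell core is much more expensive than removing a leftover valence electron — Ca and B have the largest IE_4 here.
Valence configurations: C³⁺ [He]2s¹, Si³⁺ [Ne]3s¹.
The numbers (kJ/mol): B 25026, C 6223, Ca 6491, Si 4356.
So the fourth ionization energies run Si < C < Ca < B.

Si < C < Ca < B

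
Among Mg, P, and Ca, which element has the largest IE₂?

IE_2 is the cost of taking one more electron from the +1 cation: Mg⁺ still has 1 valence electron; P⁺ still has 4 valence electrons; Ca⁺ still has 1 valence electron.
All are still removing valence electrons, so compare the +1 ions as you would atoms: IE_2 generally rises across a period (higher Z_eff) and falls down a group (larger shell), subject to the usual subshell exceptions.
Valence configurations: Mg⁺ [Ne]3s¹, P⁺ [Ne]3s²3p², Ca⁺ [Ar]4s¹.
The numbers (kJ/mol): Mg 1451, P 1907, Ca 1145.
So the second ionization energies run Ca < Mg < P.

P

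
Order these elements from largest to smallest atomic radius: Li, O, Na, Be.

Na > Li > Be > O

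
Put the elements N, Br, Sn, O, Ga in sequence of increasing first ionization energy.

Ga < Sn < Br < O < N

N is in period 2, group 15; O is in period 2, group 16; Ga is in period 4, group 13; Br is in period 4, group 17; Sn is in period 5, group 14.
First ionization energy rises across a period (greater Z_eff holds electrons more tightly) and falls down a group (valence electrons are farther from the nucleus).
These span different periods and groups, so the two trends combine.
Sn > Ga: the two effects oppose for this pair; the across-period effect wins (709 vs 579 kJ/mol).
Br > Sn: both effects reinforce here, so Br is clearly the higher of the two.
O > Br: the two effects oppose for this pair; the down-group effect wins (1314 vs 1140 kJ/mol).
N > O: this pair runs against the simple trend — see the exception note.
Note the exception: N has a higher first ionization energy than O, contrary to the simple trend — pairing an electron in O's 2p⁴ costs repulsion energy, so O ionizes more easily than half-filled N (2p³).
Approximate values (kJ/mol): N 1402, O 1314, Ga 579, Br 1140, Sn 709.
So from lowest to highest: Ga < Sn < Br < O < N.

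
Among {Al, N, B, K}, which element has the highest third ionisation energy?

IE_3 is the cost of taking one more electron from the +2 cation: Al²⁺ still has 1 valence electron; N²⁺ still has 3 valence electrons; B²⁺ still has 1 valence electron; K²⁺ is already 1 electron into the core.
Usually core removal costs more than valence removal, but here the competition is close: a tightly held n=2 valence electron can cost more to remove than an n=3 core electron, so the actual values have to decide it.
Valence configurations: Al²⁺ [Ne]3s¹, N²⁺ [He]2s²2p¹, B²⁺ [He]2s¹.
Approximate IE_3 values (kJ/mol): Al 2745, N 4578, B 3660, K 4420.
So the third ionization energies run Al < B < K < N.

N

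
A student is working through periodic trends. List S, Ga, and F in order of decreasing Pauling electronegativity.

F is in period 2, group 17; S is in period 3, group 16; Ga is in period 4, group 13.
EN rises left→right (higher Z_eff, smaller atoms) and falls top→bottom (larger, more shielded atoms).
Here both period and group differ, so the two effects have to be weighed against each other.
S > Ga: both effects reinforce here, so S is clearly the higher of the two.
F > S: relative to S, both the across-period and down-group shifts push F's electronegativity up.
For reference (Pauling): F 3.98, S 2.58, Ga 1.81.
So from highest to lowest: F > S > Ga.

F, S, Ga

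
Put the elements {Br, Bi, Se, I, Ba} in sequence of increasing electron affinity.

Se is in period 4, group 16; Br is in period 4, group 17; I is in period 5, group 17; Ba is in period 6, group 2; Bi is in period 6, group 15.
Atoms with high Z_eff and room in the valence shell (especially the halogens) have the most exothermic electron affinities.
These span different periods and groups, so the two trends combine.
Bi > Ba: Bi lies to the right of Ba in period 6, so the across-period effect alone puts Bi higher.
Se > Bi: relative to Bi, both the across-period and down-group shifts push Se's electron affinity up.
I > Se: period and group pull opposite ways; the across-period shift dominates (295 vs 195 kJ/mol).
Br > I: they share group 17; the group trend gives Br the larger value.
Tabulated electron affinity (kJ/mol): Se 195, Br 325, I 295, Ba 14, Bi 91.
So from lowest to highest: Ba < Bi < Se < I < Br.

Ba, Bi, Se, I, Br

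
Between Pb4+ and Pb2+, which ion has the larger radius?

Pb2+

Both ions have Z = 82 protons, but Pb4+ has lost more electrons, so its remaining electrons feel a larger effective nuclear charge per electron and are pulled in more tightly.
Higher positive charge → smaller ion, so Pb2+ > Pb4+.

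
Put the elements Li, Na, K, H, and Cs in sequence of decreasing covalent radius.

Cs > K > Na > Li > H

H is in period 1, group 1; Li is in period 2, group 1; Na is in period 3, group 1; K is in period 4, group 1; Cs is in period 6, group 1.
Radius decreases left→right (rising Z_eff, same n) and increases top→bottom (higher n).
All are in group 1, so atomic radius increases down the group.
So from largest to smallest: Cs > K > Na > Li > H.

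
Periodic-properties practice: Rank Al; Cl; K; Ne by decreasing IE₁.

Ne > Cl > Al > K

Removing the outermost electron gets harder across a period and easier down a group.
Neither a single period nor a single group — weigh both effects.
Al > K: both effects reinforce here, so Al is clearly the higher of the two.
Cl > Al: Cl lies to the right of Al in period 3, so the across-period effect alone puts Cl higher.
Ne > Cl: both effects reinforce here, so Ne is clearly the higher of the two.
For reference (kJ/mol): Ne 2081, Al 578, Cl 1251, K 419.
So from highest to lowest: Ne > Cl > Al > K.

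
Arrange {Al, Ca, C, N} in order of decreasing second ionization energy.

N, C, Al, Ca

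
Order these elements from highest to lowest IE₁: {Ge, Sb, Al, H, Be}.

H > Be > Sb > Ge > Al

H is in period 1, group 1; Be is in period 2, group 2; Al is in period 3, group 13; Ge is in period 4, group 14; Sb is in period 5, group 15.
Removing the outermost electron gets harder across a period and easier down a group.
A diagonal step moves right (one effect) and down (the opposite effect) at once.
Ge > Al: the two effects oppose for this pair; the across-period effect wins (762 vs 578 kJ/mol).
Sb > Ge: the two effects oppose for this pair; the across-period effect wins (831 vs 762 kJ/mol).
Be > Sb: period and group pull opposite ways; the down-group shift dominates (900 vs 831 kJ/mol).
H > Be: the two effects oppose for this pair; the down-group effect wins (1312 vs 900 kJ/mol).
For reference (kJ/mol): H 1312, Be 900, Al 578, Ge 762, Sb 831.
So from highest to lowest: H > Be > Sb > Ge > Al.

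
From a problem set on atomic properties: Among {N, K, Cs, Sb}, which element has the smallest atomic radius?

N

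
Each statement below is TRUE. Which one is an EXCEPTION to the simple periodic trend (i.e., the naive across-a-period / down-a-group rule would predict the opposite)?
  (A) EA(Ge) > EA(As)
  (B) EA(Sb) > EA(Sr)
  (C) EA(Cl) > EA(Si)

The general trend: electron affinity increases across a period and decreases down a group.
(A) Ge (period 4, group 14) vs As (period 4, group 15): the stated order contradicts the simple trend.
(B) Sb (period 5, group 15) vs Sr (period 5, group 2): the stated order agrees with the simple trend.
(C) Cl (period 3, group 17) vs Si (period 3, group 14): the stated order agrees with the simple trend.
The exception is (A): adding an electron to As's half-filled 4p³ is unfavourable, so Ge (4p²) has the more exothermic EA.

(A)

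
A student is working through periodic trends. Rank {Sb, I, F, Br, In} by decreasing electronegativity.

F is in period 2, group 17; Br is in period 4, group 17; In is in period 5, group 13; Sb is in period 5, group 15; I is in period 5, group 17.
Electronegativity increases across a period and decreases down a group, tracking effective nuclear charge and atomic size.
These span different periods and groups, so the two trends combine.
Sb > In: Sb lies to the right of In in period 5, so the across-period effect alone puts Sb higher.
I > Sb: I lies to the right of Sb in period 5, so the across-period effect alone puts I higher.
Br > I: they share group 17; the group trend gives Br the larger value.
F > Br: they share group 17; the group trend gives F the larger value.
Tabulated electronegativity (Pauling): F 3.98, Br 2.96, In 1.78, Sb 2.05, I 2.66.
So from highest to lowest: F > Br > I > Sb > In.

F, Br, I, Sb, In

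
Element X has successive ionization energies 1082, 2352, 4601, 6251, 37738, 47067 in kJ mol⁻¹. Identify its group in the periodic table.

Look for the largest jump between consecutive ionization energies: IE5/IE4 ≈ 6.0, far larger than any earlier ratio.
That jump marks the point where a core electron is being removed. So the atom has 4 valence electrons.
A main-group element with 4 valence electrons is in group 14.

Group 14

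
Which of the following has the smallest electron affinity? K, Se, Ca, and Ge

K is in period 4, group 1; Ca is in period 4, group 2; Ge is in period 4, group 14; Se is in period 4, group 16.
Adding an electron releases more energy for atoms nearer the top right (short of the noble gases).
All lie in period 4; the across-period trend (electron affinity increases left to right) applies, with the exception below.
Note the exception: K has a higher electron affinity than Ca, contrary to the simple trend — adding an electron to Ca (ns²) has to open a new, higher-energy np subshell, which is unfavourable.
Approximate values (kJ/mol): K 48, Ca 2, Ge 119, Se 195.
The smallest electron affinity among these belongs to Ca.

Ca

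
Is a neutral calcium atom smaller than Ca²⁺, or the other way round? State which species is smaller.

Ca²⁺

Forming Ca²⁺ removes 2 electrons from Ca. Fewer electrons for the same nuclear charge means less shielding and a higher Z_eff on the remaining electrons, and for main-group metals the entire outer shell is lost.
A cation is smaller than its parent atom: Ca²⁺ < Ca.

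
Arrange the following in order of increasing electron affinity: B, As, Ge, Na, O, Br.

B < Na < As < Ge < O < Br

B is in period 2, group 13; O is in period 2, group 16; Na is in period 3, group 1; Ge is in period 4, group 14; As is in period 4, group 15; Br is in period 4, group 17.
Atoms with high Z_eff and room in the valence shell (especially the halogens) have the most exothermic electron affinities.
Here both period and group differ, so the two effects have to be weighed against each other.
Na > B: this pair runs against the simple trend — see the exception note.
As > Na: period and group pull opposite ways; the across-period shift dominates (78 vs 53 kJ/mol).
Ge > As: this pair runs against the simple trend — see the exception note.
O > Ge: both effects reinforce here, so O is clearly the higher of the two.
Br > O: the two effects oppose for this pair; the across-period effect wins (325 vs 141 kJ/mol).
Note the exception: Na has a higher electron affinity than B, contrary to the simple trend — B's ns²np¹ configuration gives only a small electron affinity — the sparsely filled np subshell binds an added electron weakly.
Note the exception: Ge has a higher electron affinity than As, contrary to the simple trend — adding an electron to As's half-filled 4p³ is unfavourable, so Ge (4p²) has the more exothermic EA.
For reference (kJ/mol): B 27, O 141, Na 53, Ge 119, As 78, Br 325.
So from lowest to highest: B < Na < As < Ge < O < Br.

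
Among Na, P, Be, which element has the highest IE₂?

The second ionization energy removes an electron from the +1 ion. For each element: Na⁺ is the bare [Ne] core; P⁺ still has 4 valence electrons; Be⁺ still has 1 valence electron.
Pulling an electron out of a noble-gas core costs far more than removing a remaining valence electron, so Na sits at the high end of IE_2.
Valence configurations: P⁺ [Ne]3s²3p², Be⁺ [He]2s¹.
Approximate IE_2 values (kJ/mol): Na 4562, P 1907, Be 1757.
Putting it together, IE_2: Be < P < Na.

Na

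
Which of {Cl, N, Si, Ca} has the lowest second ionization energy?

Ca

After 1 electron has been removed, what remains? Cl⁺ still has 6 valence electrons; N⁺ still has 4 valence electrons; Si⁺ still has 3 valence electrons; Ca⁺ still has 1 valence electron.
All are still removing valence electrons, so compare the +1 ions as you would atoms: IE_2 generally rises across a period (higher Z_eff) and falls down a group (larger shell), subject to the usual subshell exceptions.
Valence configurations: Cl⁺ [Ne]3s²3p⁴, N⁺ [He]2s²2p², Si⁺ [Ne]3s²3p¹, Ca⁺ [Ar]4s¹.
Tabulated IE_2 (kJ/mol): Cl 2298, N 2856, Si 1577, Ca 1145.
Putting it together, IE_2: Ca < Si < Cl < N.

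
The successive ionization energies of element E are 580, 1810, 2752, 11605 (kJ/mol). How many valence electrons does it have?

3

Look for the largest jump between consecutive ionization energies: IE4/IE3 ≈ 4.2, far larger than any earlier ratio.
That jump marks the point where a core electron is being removed. So the atom has 3 valence electrons.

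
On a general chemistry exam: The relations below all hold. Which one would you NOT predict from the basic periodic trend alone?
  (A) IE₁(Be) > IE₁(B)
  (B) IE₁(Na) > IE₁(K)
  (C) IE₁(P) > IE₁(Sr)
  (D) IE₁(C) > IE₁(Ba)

(A)

The general trend: first ionization energy increases across a period and decreases down a group.
(A) Be (period 2, group 2) vs B (period 2, group 13): the stated order contradicts the simple trend.
(B) Na (period 3, group 1) vs K (period 4, group 1): the stated order agrees with the simple trend.
(C) P (period 3, group 15) vs Sr (period 5, group 2): the stated order agrees with the simple trend.
(D) C (period 2, group 14) vs Ba (period 6, group 2): the stated order agrees with the simple trend.
The exception is (A): removing B's lone 2p electron is easier than breaking Be's filled 2s².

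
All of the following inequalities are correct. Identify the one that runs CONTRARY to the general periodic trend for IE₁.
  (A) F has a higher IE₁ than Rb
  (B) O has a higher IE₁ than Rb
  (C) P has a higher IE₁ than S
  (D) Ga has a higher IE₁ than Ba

(C)

The general trend: IE₁ increases across a period and decreases down a group.
(A) F (period 2, group 17) vs Rb (period 5, group 1): the stated order agrees with the simple trend.
(B) O (period 2, group 16) vs Rb (period 5, group 1): the stated order agrees with the simple trend.
(C) P (period 3, group 15) vs S (period 3, group 16): the stated order contradicts the simple trend.
(D) Ga (period 4, group 13) vs Ba (period 6, group 2): the stated order agrees with the simple trend.
The exception is (C): S (3p⁴) ionizes more easily than half-filled P (3p³) because the paired 3p electron in S is pushed out by e⁻–e⁻ repulsion.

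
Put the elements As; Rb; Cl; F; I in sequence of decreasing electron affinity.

Cl > F > I > As > Rb

F is in period 2, group 17; Cl is in period 3, group 17; As is in period 4, group 15; Rb is in period 5, group 1; I is in period 5, group 17.
Electron affinity generally becomes more exothermic across a period toward the halogens and less exothermic down a group.
These span different periods and groups, so the two trends combine.
As > Rb: both effects reinforce here, so As is clearly the higher of the two.
I > As: the two effects oppose for this pair; the across-period effect wins (295 vs 78 kJ/mol).
F > I: they share group 17; the group trend gives F the larger value.
Cl > F: this pair runs against the simple trend — see the exception note.
Note the exception: Cl has a higher electron affinity than F, contrary to the simple trend — F's small 2p subshell makes the incoming electron feel strong e⁻–e⁻ repulsion, so Cl actually releases more energy on gaining an electron.
Tabulated electron affinity (kJ/mol): F 328, Cl 349, As 78, Rb 47, I 295.
So from highest to lowest: Cl > F > I > As > Rb.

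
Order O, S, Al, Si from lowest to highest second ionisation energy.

The second ionization energy removes an electron from the +1 ion. For each element: O⁺ still has 5 valence electrons; S⁺ still has 5 valence electrons; Al⁺ still has 2 valence electrons; Si⁺ still has 3 valence electrons.
All are still removing valence electrons, so compare the +1 ions as you would atoms: IE_2 generally rises across a period (higher Z_eff) and falls down a group (larger shell), subject to the usual subshell exceptions.
Valence configurations: O⁺ [He]2s²2p³, S⁺ [Ne]3s²3p³, Al⁺ [Ne]3s², Si⁺ [Ne]3s²3p¹.
Si⁺ loses a lone 3p electron whereas Al⁺ must break into a filled 3s² pair, so IE_2(Al) > IE_2(Si) even though Si has the higher nuclear charge.
Approximate IE_2 values (kJ/mol): O 3388, S 2252, Al 1817, Si 1577.
Overall IE_2 order: Si < Al < S < O.

Si < Al < S < O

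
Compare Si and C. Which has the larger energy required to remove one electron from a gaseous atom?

C

Removing the outermost electron gets harder across a period and easier down a group.
All are in group 14, so first ionization energy increases up the group.
So C has the larger energy required to remove one electron from a gaseous atom (C > Si).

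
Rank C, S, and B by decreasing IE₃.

IE_3 is the cost of taking one more electron from the +2 cation: C²⁺ still has 2 valence electrons; S²⁺ still has 4 valence electrons; B²⁺ still has 1 valence electron.
All are still removing valence electrons, so compare the +2 ions as you would atoms: IE_3 generally rises across a period (higher Z_eff) and falls down a group (larger shell), subject to the usual subshell exceptions.
Valence configurations: C²⁺ [He]2s², S²⁺ [Ne]3s²3p², B²⁺ [He]2s¹.
The numbers (kJ/mol): C 4620, S 3357, B 3660.
Hence IE_3: S < B < C.

C > B > S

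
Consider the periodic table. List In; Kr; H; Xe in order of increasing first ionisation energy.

First ionization energy rises across a period (greater Z_eff holds electrons more tightly) and falls down a group (valence electrons are farther from the nucleus).
Here both period and group differ, so the two effects have to be weighed against each other.
Xe > In: both are in period 5; the period trend gives Xe the larger value.
H > Xe: period and group pull opposite ways; the down-group shift dominates (1312 vs 1170 kJ/mol).
Kr > H: the two effects oppose for this pair; the across-period effect wins (1351 vs 1312 kJ/mol).
Tabulated first ionization energy (kJ/mol): H 1312, Kr 1351, In 558, Xe 1170.
So from lowest to highest: In < Xe < H < Kr.

In, Xe, H, Kr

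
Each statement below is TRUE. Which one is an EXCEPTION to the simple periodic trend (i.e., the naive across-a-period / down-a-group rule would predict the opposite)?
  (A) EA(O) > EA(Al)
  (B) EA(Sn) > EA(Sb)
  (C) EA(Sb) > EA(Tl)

(B)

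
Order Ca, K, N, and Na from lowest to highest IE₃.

K, N, Ca, Na

The third ionization energy removes an electron from the +2 ion. For each element: Ca²⁺ is the bare [Ar] core; K²⁺ is already 1 electron into the core; N²⁺ still has 3 valence electrons; Na²⁺ is already 1 electron into the core.
Usually core removal costs more than valence removal, but here the competition is close: a tightly held n=2 valence electron can cost more to remove than an n=3 core electron, so the actual values have to decide it.
The numbers (kJ/mol): Ca 4912, K 4420, N 4578, Na 6910.
So the third ionization energies run K < N < Ca < Na.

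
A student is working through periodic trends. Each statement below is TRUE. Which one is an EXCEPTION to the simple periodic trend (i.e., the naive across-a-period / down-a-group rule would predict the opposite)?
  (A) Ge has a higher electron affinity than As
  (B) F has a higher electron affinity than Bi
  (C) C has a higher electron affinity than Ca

(A)

The general trend: electron affinity increases across a period and decreases down a group.
(A) Ge (period 4, group 14) vs As (period 4, group 15): the stated order contradicts the simple trend.
(B) F (period 2, group 17) vs Bi (period 6, group 15): the stated order agrees with the simple trend.
(C) C (period 2, group 14) vs Ca (period 4, group 2): the stated order agrees with the simple trend.
The exception is (A): adding an electron to As's half-filled 4p³ is unfavourable, so Ge (4p²) has the more exothermic EA.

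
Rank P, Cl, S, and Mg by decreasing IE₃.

IE_3 is the cost of taking one more electron from the +2 cation: P²⁺ still has 3 valence electrons; Cl²⁺ still has 5 valence electrons; S²⁺ still has 4 valence electrons; Mg²⁺ is the bare [Ne] core.
Pulling an electron out of a noble-gas core costs far more than removing a remaining valence electron, so Mg sits at the high end of IE_3.
Valence configurations: P²⁺ [Ne]3s²3p¹, Cl²⁺ [Ne]3s²3p³, S²⁺ [Ne]3s²3p².
Tabulated IE_3 (kJ/mol): P 2914, Cl 3822, S 3357, Mg 7733.
So the third ionization energies run P < S < Cl < Mg.

Mg, Cl, S, P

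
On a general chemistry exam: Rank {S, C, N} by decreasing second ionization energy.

N > C > S

IE_2 is the cost of taking one more electron from the +1 cation: S⁺ still has 5 valence electrons; C⁺ still has 3 valence electrons; N⁺ still has 4 valence electrons.
All are still removing valence electrons, so compare the +1 ions as you would atoms: IE_2 generally rises across a period (higher Z_eff) and falls down a group (larger shell), subject to the usual subshell exceptions.
Valence configurations: S⁺ [Ne]3s²3p³, C⁺ [He]2s²2p¹, N⁺ [He]2s²2p².
The numbers (kJ/mol): S 2252, C 2353, N 2856.
Hence IE_2: S < C < N.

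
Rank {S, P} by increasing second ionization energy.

IE_2 is the cost of taking one more electron from the +1 cation: S⁺ still has 5 valence electrons; P⁺ still has 4 valence electrons.
All are still removing valence electrons, so compare the +1 ions as you would atoms: IE_2 generally rises across a period (higher Z_eff) and falls down a group (larger shell), subject to the usual subshell exceptions.
Valence configurations: S⁺ [Ne]3s²3p³, P⁺ [Ne]3s²3p².
Approximate IE_2 values (kJ/mol): S 2252, P 1907.
So the second ionization energies run P < S.

P < S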